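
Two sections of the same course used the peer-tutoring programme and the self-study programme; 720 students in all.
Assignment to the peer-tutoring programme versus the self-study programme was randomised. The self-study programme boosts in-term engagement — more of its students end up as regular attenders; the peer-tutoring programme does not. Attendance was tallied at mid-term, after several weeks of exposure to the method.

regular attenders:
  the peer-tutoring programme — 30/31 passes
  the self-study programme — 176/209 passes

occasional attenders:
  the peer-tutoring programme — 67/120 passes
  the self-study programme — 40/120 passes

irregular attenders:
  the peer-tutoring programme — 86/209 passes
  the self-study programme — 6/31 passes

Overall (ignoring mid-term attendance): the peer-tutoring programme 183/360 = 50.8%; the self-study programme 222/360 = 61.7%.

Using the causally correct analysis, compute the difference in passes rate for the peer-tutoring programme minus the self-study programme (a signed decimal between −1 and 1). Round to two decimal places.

Mid-term attendance lies on the pathway teaching method → mid-term attendance → outcome, so adjusting for it blocks the indirect effect. For the total causal effect of teaching method, use the unadjusted pooled rates.
The causal difference is the pooled difference: 0.508 − 0.617 = -0.108.

-0.11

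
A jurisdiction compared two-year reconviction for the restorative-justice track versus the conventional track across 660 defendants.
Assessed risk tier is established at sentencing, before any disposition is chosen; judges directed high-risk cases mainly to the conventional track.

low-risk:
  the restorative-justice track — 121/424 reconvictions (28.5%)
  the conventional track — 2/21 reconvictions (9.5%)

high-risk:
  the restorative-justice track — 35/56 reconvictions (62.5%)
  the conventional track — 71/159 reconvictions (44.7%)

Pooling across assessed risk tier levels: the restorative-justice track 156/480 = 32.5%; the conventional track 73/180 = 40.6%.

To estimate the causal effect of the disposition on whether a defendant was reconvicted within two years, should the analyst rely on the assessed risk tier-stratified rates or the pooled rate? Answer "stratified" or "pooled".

Within every assessed risk tier level the conventional track has the lower rate, yet pooled the restorative-justice track does — Simpson's reversal.
Here assessed risk tier is a common cause — it drives both which disposition a case falls under and the outcome. The crude comparison mixes populations; the stratum-specific rates are the causally relevant ones.
Within each level — low-risk: 28.5% vs 9.5%; high-risk: 62.5% vs 44.7% — the conventional track is lower every time.

stratified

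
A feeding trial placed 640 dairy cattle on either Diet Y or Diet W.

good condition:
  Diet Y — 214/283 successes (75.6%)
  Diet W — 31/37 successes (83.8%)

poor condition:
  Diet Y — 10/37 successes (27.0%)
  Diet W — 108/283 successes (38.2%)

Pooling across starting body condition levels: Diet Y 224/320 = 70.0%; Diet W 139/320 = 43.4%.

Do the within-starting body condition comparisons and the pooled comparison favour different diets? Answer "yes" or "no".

Within each starting body condition level (good condition 75.6% vs 83.8%; poor condition 27.0% vs 38.2%), Diet W has the higher rate every time. Pooled: 70.0% vs 43.4% — Diet Y has the higher rate overall. The two comparisons disagree.

yes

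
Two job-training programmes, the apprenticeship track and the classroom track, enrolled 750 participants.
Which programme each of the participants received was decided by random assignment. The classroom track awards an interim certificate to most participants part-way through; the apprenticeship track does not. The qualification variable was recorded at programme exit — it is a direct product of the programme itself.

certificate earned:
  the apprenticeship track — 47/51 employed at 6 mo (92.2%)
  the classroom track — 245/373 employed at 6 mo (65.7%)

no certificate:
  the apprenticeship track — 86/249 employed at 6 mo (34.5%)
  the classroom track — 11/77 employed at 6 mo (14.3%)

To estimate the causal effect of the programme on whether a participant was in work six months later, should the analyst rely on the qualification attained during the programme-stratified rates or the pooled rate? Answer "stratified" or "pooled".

Because the programme influences qualification attained during the programme, qualification attained during the programme is a post-treatment mediator, not a confounder. Stratifying on it would bias the estimate; the causal effect is the crude pooled difference.
Pooled: the apprenticeship track 44.3% vs the classroom track 56.9%; the classroom track is higher overall.

pooled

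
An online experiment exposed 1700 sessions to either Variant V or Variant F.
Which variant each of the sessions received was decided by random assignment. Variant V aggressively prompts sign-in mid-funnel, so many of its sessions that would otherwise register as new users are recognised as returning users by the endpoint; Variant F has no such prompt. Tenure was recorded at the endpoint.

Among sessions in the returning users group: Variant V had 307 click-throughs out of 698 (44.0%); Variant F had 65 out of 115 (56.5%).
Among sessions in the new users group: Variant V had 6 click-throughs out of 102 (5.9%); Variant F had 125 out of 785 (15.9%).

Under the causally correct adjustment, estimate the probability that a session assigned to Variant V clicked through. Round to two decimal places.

0.39

The user tenure-specific comparison favours Variant F throughout, but the pooled figures favour Variant V. The question is whether to condition on user tenure.
Because the variant influences user tenure, user tenure is a post-treatment mediator, not a confounder. Stratifying on it would bias the estimate; the causal effect is the crude pooled difference.
So P(outcome | do(Variant V)) is just the pooled rate for Variant V: 313/800 = 0.391.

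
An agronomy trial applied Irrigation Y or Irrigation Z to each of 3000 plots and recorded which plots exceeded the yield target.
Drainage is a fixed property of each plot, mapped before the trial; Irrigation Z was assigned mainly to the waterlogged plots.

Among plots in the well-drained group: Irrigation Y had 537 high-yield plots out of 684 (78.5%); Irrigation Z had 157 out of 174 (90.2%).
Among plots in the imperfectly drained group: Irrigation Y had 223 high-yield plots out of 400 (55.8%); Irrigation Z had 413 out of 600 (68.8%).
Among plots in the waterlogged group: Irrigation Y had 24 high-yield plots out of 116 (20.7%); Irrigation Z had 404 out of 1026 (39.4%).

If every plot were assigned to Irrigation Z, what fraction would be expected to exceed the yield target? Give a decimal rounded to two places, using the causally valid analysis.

0.64

Field drainage is set before the irrigation has any effect — it is not caused by the irrigation — and it independently drives the outcome. That makes it a confounder, so the causal comparison is within field drainage levels.
Standardising Irrigation Z to the population field drainage mix: 0.286·157/174 + 0.333·413/600 + 0.381·404/1026 = 0.637.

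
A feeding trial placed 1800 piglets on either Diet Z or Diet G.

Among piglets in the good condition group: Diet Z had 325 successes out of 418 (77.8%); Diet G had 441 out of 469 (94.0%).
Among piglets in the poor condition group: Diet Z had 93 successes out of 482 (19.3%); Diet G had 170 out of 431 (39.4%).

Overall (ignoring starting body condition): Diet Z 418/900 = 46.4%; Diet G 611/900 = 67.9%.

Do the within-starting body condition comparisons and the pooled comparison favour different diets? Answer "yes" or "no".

no

Within each starting body condition level (good condition 77.8% vs 94.0%; poor condition 19.3% vs 39.4%), Diet G has the higher rate every time. Pooled: 46.4% vs 67.9% — Diet G has the higher rate overall. They agree.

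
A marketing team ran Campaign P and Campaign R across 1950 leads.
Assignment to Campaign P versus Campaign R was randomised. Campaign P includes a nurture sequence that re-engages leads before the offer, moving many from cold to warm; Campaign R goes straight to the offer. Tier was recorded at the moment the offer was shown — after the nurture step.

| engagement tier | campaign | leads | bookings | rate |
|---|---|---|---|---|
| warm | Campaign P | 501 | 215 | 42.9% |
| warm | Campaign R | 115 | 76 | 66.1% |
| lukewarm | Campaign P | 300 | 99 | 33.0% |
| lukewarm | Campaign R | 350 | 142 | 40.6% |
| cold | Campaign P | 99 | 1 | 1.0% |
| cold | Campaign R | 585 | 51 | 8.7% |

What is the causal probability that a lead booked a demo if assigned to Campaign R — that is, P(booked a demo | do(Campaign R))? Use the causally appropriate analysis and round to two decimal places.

0.26

Because the campaign influences engagement tier, engagement tier is a post-treatment mediator, not a confounder. Stratifying on it would bias the estimate; the causal effect is the crude pooled difference.
So P(outcome | do(Campaign R)) is just the pooled rate for Campaign R: 269/1050 = 0.256.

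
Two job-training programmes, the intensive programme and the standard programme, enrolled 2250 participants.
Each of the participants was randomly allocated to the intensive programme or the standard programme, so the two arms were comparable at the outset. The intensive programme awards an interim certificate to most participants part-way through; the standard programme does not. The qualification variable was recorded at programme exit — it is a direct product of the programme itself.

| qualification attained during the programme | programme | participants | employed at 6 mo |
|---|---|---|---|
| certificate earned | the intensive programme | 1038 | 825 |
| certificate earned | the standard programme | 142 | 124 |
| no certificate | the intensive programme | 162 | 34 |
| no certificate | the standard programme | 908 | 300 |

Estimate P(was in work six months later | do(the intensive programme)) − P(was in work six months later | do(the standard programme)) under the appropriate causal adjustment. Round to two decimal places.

the standard programme is higher inside every qualification attained during the programme stratum but the intensive programme is higher in aggregate. Whether to stratify depends on how qualification attained during the programme relates to the programme.
Because the programme influences qualification attained during the programme, qualification attained during the programme is a post-treatment mediator, not a confounder. Stratifying on it would bias the estimate; the causal effect is the crude pooled difference.
The causal difference is the pooled difference: 0.716 − 0.404 = +0.312.

+0.31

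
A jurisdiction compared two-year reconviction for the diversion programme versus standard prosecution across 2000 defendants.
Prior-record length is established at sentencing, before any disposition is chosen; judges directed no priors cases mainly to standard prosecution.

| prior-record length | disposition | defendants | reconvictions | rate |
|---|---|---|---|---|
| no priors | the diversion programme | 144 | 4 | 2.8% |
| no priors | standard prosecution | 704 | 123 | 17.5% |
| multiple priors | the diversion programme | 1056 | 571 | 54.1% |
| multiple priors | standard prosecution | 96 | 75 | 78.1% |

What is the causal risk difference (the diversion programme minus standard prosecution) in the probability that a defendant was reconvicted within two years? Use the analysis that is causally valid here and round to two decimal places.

-0.20

Here prior-record length is a common cause — it drives both which disposition a case falls under and the outcome. The crude comparison mixes populations; the stratum-specific rates are the causally relevant ones.
Adjusting over the population distribution of prior-record length: 0.424·(0.028−0.175) + 0.576·(0.541−0.781) = -0.201.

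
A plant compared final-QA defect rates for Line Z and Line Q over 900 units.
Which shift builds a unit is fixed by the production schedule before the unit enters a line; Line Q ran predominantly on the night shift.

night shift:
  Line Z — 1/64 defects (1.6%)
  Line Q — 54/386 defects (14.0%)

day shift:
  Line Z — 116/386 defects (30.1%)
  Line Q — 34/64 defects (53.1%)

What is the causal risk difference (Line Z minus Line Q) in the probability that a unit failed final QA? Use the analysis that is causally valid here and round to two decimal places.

-0.18

The stratified and pooled comparisons disagree (Line Z wins within each shift; Line Q wins overall), so the answer turns on the causal role of shift.
Shift is set before the line has any effect — it is not caused by the line — and it independently drives the outcome. That makes it a confounder, so the causal comparison is within shift levels.
Adjusting over the population distribution of shift: 0.500·(0.016−0.140) + 0.500·(0.301−0.531) = -0.178.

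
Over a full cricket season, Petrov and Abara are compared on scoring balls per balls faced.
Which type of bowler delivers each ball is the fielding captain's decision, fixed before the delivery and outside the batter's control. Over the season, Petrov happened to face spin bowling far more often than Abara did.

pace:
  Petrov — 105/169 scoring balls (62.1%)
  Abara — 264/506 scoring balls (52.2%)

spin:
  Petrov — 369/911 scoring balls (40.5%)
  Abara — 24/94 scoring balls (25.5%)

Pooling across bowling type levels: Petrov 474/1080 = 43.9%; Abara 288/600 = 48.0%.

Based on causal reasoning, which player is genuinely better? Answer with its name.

Since bowling type is a pre-existing factor (not a product of the player) and it affects the outcome on its own, it is a confounder. The stratified rates, not the pooled rate, identify the causal effect.
Within each level — pace: 62.1% vs 52.2%; spin: 40.5% vs 25.5% — Petrov is higher every time.

Petrov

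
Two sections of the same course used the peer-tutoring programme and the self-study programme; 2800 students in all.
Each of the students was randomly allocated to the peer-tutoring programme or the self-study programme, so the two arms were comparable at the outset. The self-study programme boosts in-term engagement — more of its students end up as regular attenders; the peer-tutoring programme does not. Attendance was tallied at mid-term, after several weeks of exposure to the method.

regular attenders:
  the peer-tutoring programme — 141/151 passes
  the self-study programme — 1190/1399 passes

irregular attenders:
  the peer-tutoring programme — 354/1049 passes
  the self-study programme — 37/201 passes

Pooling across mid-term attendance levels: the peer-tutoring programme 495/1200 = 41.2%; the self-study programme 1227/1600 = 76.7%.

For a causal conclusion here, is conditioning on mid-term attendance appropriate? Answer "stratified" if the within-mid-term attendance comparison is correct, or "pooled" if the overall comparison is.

pooled

Within every mid-term attendance level the peer-tutoring programme has the higher rate, yet pooled the self-study programme does — Simpson's reversal.
Stratifying would compare teaching methods among students the teaching methods themselves sorted into mid-term attendance groups — a form of selection on an intermediate. The unconditioned pooled rates give the total causal effect.
Pooled: the peer-tutoring programme 41.2% vs the self-study programme 76.7%; the self-study programme is higher overall.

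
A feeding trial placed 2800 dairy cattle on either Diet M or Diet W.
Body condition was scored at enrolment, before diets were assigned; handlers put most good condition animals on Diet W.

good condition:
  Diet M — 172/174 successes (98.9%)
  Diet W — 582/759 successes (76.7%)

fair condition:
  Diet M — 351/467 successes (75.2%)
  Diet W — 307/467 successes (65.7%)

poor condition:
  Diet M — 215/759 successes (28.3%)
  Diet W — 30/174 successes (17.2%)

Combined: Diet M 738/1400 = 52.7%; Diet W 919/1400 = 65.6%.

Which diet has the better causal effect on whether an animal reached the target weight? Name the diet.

Diet M

The starting body condition-specific comparison favours Diet M throughout, but the pooled figures favour Diet W. The question is whether to condition on starting body condition.
Nothing the diet does changes starting body condition; the imbalance is an allocation artefact. With starting body condition also predicting the outcome, the pooled figure is confounded, and the within-stratum comparison is the causal one.
Within each level — good condition: 98.9% vs 76.7%; fair condition: 75.2% vs 65.7%; poor condition: 28.3% vs 17.2% — Diet M is higher every time.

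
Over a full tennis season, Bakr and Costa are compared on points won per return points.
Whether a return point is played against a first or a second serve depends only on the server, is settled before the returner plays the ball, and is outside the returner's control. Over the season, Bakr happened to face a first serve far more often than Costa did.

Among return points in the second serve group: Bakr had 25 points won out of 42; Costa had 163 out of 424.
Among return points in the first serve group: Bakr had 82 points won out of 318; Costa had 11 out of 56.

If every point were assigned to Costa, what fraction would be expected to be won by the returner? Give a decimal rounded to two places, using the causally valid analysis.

0.30

The serve type-specific comparison favours Bakr throughout, but the pooled figures favour Costa. The question is whether to condition on serve type.
Here serve type is a common cause — it drives both which player a case falls under and the outcome. The crude comparison mixes populations; the stratum-specific rates are the causally relevant ones.
Standardising Costa to the population serve type mix: 0.555·163/424 + 0.445·11/56 = 0.301.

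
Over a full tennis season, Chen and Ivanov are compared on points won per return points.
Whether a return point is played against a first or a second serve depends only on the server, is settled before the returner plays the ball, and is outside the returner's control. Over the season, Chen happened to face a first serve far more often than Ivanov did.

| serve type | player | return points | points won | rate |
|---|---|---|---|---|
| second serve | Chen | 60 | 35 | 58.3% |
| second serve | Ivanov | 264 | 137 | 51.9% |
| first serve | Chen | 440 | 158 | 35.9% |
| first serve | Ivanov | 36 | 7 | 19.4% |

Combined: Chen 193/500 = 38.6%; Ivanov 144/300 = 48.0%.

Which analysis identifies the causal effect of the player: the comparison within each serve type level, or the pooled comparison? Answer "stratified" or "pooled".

Serve type differs across players for reasons unrelated to any effect of the player itself, and it separately predicts the outcome — a classic confounder. We must compare within serve type levels.
Within each level — second serve: 58.3% vs 51.9%; first serve: 35.9% vs 19.4% — Chen is higher every time.

stratified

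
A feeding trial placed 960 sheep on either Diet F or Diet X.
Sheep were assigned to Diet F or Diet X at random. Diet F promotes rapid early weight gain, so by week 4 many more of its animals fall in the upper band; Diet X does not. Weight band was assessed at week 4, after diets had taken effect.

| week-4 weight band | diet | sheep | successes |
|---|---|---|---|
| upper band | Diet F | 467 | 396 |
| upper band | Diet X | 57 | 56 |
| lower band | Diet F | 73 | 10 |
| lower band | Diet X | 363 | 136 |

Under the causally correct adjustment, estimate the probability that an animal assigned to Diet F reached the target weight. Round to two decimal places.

0.75

The week-4 weight band-specific comparison favours Diet X throughout, but the pooled figures favour Diet F. The question is whether to condition on week-4 weight band.
The distribution of week-4 weight band is itself part of what the diet does — it is an intermediate outcome. Holding it fixed would remove that part of the effect; the total effect is the pooled difference.
So P(outcome | do(Diet F)) is just the pooled rate for Diet F: 406/540 = 0.752.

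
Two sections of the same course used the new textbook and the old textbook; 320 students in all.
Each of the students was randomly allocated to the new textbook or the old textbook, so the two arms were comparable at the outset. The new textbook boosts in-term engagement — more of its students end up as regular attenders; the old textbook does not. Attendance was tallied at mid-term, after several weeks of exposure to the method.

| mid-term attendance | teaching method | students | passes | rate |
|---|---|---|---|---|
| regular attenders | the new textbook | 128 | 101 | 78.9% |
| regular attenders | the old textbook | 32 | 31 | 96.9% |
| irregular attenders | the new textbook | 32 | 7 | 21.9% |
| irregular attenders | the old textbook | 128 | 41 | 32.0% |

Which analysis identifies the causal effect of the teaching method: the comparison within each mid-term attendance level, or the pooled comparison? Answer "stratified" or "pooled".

pooled

The stratified and pooled comparisons disagree (the old textbook wins within each mid-term attendance; the new textbook wins overall), so the answer turns on the causal role of mid-term attendance.
Mid-term attendance is recorded after the teaching method and is itself shifted by it — it sits on the causal path from teaching method to outcome. Conditioning on a mediator would strip out part of the effect we want; the pooled comparison gives the total causal effect.
Pooled: the new textbook 67.5% vs the old textbook 45.0%; the new textbook is higher overall.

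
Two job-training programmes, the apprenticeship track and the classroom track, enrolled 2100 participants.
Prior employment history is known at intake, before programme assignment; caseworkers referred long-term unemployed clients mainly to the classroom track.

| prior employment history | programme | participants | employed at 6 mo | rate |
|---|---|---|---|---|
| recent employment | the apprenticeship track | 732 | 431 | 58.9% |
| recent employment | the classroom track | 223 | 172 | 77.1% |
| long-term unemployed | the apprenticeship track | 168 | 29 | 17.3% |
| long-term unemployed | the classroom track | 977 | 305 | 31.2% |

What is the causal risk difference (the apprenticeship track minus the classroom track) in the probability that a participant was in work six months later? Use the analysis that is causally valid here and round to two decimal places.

-0.16

Prior employment history differs across programmes for reasons unrelated to any effect of the programme itself, and it separately predicts the outcome — a classic confounder. We must compare within prior employment history levels.
Adjusting over the population distribution of prior employment history: 0.455·(0.589−0.771) + 0.545·(0.173−0.312) = -0.159.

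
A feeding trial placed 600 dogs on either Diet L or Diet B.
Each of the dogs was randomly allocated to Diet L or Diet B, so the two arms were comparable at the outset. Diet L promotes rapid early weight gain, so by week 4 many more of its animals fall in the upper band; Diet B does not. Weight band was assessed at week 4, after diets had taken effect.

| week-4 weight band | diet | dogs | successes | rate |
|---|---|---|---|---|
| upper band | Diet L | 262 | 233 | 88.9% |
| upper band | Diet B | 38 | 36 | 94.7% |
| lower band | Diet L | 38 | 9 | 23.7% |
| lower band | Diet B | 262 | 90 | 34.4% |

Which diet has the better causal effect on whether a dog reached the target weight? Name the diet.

Diet L

Week-4 weight band is recorded after the diet and is itself shifted by it — it sits on the causal path from diet to outcome. Conditioning on a mediator would strip out part of the effect we want; the pooled comparison gives the total causal effect.
Pooled: Diet L 80.7% vs Diet B 42.0%; Diet L is higher overall.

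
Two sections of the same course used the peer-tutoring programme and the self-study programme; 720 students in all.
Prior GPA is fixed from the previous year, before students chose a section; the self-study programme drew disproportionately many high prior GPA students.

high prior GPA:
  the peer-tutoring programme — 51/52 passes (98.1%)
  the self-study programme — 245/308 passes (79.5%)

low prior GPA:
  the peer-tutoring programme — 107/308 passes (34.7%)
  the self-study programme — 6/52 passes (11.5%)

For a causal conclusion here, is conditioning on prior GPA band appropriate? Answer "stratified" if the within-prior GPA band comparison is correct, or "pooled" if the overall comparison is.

The stratified and pooled comparisons disagree (the peer-tutoring programme wins within each prior GPA band; the self-study programme wins overall), so the answer turns on the causal role of prior GPA band.
Prior GPA band differs across teaching methods for reasons unrelated to any effect of the teaching method itself, and it separately predicts the outcome — a classic confounder. We must compare within prior GPA band levels.
Within each level — high prior GPA: 98.1% vs 79.5%; low prior GPA: 34.7% vs 11.5% — the peer-tutoring programme is higher every time.

stratified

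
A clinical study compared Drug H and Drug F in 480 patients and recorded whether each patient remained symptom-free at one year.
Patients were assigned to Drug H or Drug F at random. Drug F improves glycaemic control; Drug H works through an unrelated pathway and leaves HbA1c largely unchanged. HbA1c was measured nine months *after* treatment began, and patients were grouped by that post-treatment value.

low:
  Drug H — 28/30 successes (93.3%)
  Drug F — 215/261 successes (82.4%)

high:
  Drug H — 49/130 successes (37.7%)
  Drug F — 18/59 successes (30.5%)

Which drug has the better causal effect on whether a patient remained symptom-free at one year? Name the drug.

Drug F

HbA1c is downstream of the drug. One should not condition on a consequence of treatment, so the overall rates are the right comparison.
Pooled: Drug H 48.1% vs Drug F 72.8%; Drug F is higher overall.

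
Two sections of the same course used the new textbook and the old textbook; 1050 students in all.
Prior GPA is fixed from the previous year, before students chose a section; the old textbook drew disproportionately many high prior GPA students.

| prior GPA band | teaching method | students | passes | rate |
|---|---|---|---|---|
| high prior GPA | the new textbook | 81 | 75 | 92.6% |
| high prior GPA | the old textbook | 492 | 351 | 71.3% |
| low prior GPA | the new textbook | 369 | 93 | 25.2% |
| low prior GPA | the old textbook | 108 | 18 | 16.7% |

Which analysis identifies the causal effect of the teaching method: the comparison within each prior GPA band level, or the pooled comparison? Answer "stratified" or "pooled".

stratified

The stratified and pooled comparisons disagree (the new textbook wins within each prior GPA band; the old textbook wins overall), so the answer turns on the causal role of prior GPA band.
Here prior GPA band is a common cause — it drives both which teaching method a case falls under and the outcome. The crude comparison mixes populations; the stratum-specific rates are the causally relevant ones.
Within each level — high prior GPA: 92.6% vs 71.3%; low prior GPA: 25.2% vs 16.7% — the new textbook is higher every time.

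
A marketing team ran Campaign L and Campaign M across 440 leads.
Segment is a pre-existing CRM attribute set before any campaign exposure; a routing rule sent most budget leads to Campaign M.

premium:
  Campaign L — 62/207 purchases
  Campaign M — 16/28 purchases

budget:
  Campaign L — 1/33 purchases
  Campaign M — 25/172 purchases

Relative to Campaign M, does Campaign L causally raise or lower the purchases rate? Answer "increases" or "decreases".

Customer segment differs across campaigns for reasons unrelated to any effect of the campaign itself, and it separately predicts the outcome — a classic confounder. We must compare within customer segment levels.
Within each level — premium: 30.0% vs 57.1%; budget: 3.0% vs 14.5% — Campaign M is higher every time.

decreases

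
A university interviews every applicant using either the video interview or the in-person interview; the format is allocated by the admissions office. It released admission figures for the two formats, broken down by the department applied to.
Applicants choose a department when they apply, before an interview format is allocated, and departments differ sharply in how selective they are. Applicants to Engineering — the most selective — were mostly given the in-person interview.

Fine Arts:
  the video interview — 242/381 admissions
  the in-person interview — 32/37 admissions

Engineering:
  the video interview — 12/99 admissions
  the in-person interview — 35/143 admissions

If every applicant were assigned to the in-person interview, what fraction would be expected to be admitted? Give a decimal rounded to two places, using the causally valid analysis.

0.64

the in-person interview is higher inside every department stratum but the video interview is higher in aggregate. Whether to stratify depends on how department relates to the interview format.
Here department is a common cause — it drives both which interview format a case falls under and the outcome. The crude comparison mixes populations; the stratum-specific rates are the causally relevant ones.
Standardising the in-person interview to the population department mix: 0.633·32/37 + 0.367·35/143 = 0.637.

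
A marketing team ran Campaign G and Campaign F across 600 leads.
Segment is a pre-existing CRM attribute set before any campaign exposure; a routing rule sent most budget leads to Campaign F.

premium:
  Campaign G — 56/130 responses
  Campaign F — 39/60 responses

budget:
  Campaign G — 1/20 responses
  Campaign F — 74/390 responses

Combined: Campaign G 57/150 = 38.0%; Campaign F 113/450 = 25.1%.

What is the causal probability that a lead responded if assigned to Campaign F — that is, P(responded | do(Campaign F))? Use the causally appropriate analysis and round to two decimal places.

Within every customer segment level Campaign F has the higher rate, yet pooled Campaign G does — Simpson's reversal.
Here customer segment is a common cause — it drives both which campaign a case falls under and the outcome. The crude comparison mixes populations; the stratum-specific rates are the causally relevant ones.
Standardising Campaign F to the population customer segment mix: 0.317·39/60 + 0.683·74/390 = 0.335.

0.34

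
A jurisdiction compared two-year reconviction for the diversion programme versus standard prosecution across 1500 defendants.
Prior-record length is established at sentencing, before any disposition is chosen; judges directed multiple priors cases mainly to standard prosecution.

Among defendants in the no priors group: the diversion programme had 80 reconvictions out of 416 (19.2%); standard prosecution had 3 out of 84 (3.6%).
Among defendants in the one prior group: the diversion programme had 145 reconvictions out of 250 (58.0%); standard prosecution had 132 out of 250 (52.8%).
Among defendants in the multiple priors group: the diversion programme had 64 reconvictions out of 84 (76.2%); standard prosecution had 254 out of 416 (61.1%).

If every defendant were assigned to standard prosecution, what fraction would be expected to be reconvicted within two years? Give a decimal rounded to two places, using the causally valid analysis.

0.39

Prior-record length satisfies the back-door criterion: it is not a descendant of the disposition, and it blocks the spurious path from disposition to outcome. Adjusting for it (i.e., using the within-prior-record length rates) gives the causal effect.
Standardising standard prosecution to the population prior-record length mix: 0.333·3/84 + 0.333·132/250 + 0.333·254/416 = 0.391.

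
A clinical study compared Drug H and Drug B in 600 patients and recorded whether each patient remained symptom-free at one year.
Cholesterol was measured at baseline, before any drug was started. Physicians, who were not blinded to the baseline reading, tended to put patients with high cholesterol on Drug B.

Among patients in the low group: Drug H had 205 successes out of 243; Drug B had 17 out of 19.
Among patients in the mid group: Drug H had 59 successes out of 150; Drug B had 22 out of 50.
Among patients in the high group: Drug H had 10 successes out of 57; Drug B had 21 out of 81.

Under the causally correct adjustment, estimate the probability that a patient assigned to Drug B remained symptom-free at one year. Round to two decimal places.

0.60

The cholesterol-specific comparison favours Drug B throughout, but the pooled figures favour Drug H. The question is whether to condition on cholesterol.
Cholesterol satisfies the back-door criterion: it is not a descendant of the drug, and it blocks the spurious path from drug to outcome. Adjusting for it (i.e., using the within-cholesterol rates) gives the causal effect.
Standardising Drug B to the population cholesterol mix: 0.437·17/19 + 0.333·22/50 + 0.230·21/81 = 0.597.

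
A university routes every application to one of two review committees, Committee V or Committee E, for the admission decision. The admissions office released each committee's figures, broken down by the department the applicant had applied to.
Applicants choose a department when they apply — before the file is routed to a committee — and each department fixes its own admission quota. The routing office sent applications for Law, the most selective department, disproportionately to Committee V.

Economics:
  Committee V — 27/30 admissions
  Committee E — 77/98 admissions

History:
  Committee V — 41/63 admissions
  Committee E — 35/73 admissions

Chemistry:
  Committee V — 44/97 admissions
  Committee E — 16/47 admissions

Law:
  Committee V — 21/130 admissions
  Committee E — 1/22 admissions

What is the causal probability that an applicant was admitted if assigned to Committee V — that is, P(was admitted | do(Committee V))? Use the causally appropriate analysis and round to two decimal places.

0.52

The stratified and pooled comparisons disagree (Committee V wins within each department; Committee E wins overall), so the answer turns on the causal role of department.
Department is set before the review committee has any effect — it is not caused by the review committee — and it independently drives the outcome. That makes it a confounder, so the causal comparison is within department levels.
Standardising Committee V to the population department mix: 0.229·27/30 + 0.243·41/63 + 0.257·44/97 + 0.271·21/130 = 0.524.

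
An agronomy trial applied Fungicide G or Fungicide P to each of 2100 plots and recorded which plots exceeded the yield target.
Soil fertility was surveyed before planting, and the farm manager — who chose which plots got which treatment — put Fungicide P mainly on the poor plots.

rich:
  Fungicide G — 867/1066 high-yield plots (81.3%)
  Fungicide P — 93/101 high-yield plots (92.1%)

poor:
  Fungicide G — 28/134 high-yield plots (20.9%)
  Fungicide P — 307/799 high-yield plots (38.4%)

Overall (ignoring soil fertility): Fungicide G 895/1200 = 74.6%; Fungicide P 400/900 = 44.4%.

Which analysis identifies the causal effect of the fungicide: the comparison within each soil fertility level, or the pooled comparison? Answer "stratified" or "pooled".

stratified

The soil fertility-specific comparison favours Fungicide P throughout, but the pooled figures favour Fungicide G. The question is whether to condition on soil fertility.
Since soil fertility is a pre-existing factor (not a product of the fungicide) and it affects the outcome on its own, it is a confounder. The stratified rates, not the pooled rate, identify the causal effect.
Within each level — rich: 81.3% vs 92.1%; poor: 20.9% vs 38.4% — Fungicide P is higher every time.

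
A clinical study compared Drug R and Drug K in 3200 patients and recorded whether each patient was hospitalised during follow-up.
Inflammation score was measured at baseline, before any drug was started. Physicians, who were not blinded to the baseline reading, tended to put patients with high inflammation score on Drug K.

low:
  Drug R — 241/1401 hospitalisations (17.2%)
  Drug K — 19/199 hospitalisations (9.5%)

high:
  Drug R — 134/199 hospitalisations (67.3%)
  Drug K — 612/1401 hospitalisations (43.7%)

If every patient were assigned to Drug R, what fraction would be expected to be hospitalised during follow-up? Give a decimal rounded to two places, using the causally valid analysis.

0.42

Drug K is lower inside every inflammation score stratum but Drug R is lower in aggregate. Whether to stratify depends on how inflammation score relates to the drug.
Nothing the drug does changes inflammation score; the imbalance is an allocation artefact. With inflammation score also predicting the outcome, the pooled figure is confounded, and the within-stratum comparison is the causal one.
Standardising Drug R to the population inflammation score mix: 0.500·241/1401 + 0.500·134/199 = 0.423.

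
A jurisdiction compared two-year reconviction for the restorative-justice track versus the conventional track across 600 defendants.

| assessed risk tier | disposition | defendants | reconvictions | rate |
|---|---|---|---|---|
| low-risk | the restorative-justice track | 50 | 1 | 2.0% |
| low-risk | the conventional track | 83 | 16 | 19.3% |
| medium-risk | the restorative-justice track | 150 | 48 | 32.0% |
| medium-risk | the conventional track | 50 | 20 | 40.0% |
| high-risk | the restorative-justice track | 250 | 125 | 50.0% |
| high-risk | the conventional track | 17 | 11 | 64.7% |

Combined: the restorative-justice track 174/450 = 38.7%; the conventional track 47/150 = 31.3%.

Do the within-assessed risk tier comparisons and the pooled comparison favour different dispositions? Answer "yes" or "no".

Within each assessed risk tier level (low-risk 2.0% vs 19.3%; medium-risk 32.0% vs 40.0%; high-risk 50.0% vs 64.7%), the restorative-justice track has the lower rate every time. Pooled: 38.7% vs 31.3% — the conventional track has the lower rate overall. The two comparisons disagree.

yes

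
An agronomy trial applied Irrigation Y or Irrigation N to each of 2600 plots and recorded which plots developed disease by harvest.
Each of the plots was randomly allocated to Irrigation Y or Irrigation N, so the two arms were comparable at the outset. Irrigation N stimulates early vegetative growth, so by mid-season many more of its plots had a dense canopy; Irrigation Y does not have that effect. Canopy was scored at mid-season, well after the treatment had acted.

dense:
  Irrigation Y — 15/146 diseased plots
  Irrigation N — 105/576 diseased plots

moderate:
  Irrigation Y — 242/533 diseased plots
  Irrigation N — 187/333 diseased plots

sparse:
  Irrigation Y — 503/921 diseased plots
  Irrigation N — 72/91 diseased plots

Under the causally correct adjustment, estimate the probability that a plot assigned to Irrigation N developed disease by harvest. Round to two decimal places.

0.36

Mid-season canopy is downstream of the irrigation. One should not condition on a consequence of treatment, so the overall rates are the right comparison.
So P(outcome | do(Irrigation N)) is just the pooled rate for Irrigation N: 364/1000 = 0.364.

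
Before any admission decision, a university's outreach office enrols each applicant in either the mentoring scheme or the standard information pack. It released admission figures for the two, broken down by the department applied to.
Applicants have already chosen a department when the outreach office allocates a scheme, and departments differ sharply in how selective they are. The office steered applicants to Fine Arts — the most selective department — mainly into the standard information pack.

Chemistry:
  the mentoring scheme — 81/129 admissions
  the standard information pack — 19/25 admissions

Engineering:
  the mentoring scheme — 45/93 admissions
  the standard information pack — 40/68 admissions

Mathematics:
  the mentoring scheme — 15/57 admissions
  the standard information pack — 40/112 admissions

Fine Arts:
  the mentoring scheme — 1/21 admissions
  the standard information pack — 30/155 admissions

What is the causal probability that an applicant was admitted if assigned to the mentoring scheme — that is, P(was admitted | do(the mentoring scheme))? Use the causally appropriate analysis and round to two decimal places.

The department-specific comparison favours the standard information pack throughout, but the pooled figures favour the mentoring scheme. The question is whether to condition on department.
Since department is a pre-existing factor (not a product of the outreach scheme) and it affects the outcome on its own, it is a confounder. The stratified rates, not the pooled rate, identify the causal effect.
Standardising the mentoring scheme to the population department mix: 0.233·81/129 + 0.244·45/93 + 0.256·15/57 + 0.267·1/21 = 0.345.

0.34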